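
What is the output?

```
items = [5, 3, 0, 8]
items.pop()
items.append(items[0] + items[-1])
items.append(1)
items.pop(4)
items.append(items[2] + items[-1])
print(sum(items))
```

pop() removes 8 → [5, 3, 0]
append items[0]+items[-1] = 5+0 = 5 → [5, 3, 0, 5]
append 1 → [5, 3, 0, 5, 1]
pop(4) removes 1 → [5, 3, 0, 5]
append items[2]+items[-1] = 0+5 = 5 → [5, 3, 0, 5, 5]
sum = 18

18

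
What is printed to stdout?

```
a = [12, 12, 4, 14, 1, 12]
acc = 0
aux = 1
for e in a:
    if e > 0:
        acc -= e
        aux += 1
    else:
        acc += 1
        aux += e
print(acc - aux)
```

e=12: >0, acc = 0-12 = -12; aux=2
e=12: >0, acc = (-12)-12 = -24; aux=3
e=4: >0, acc = (-24)-4 = -28; aux=4
e=14: >0, acc = (-28)-14 = -42; aux=5
e=1: >0, acc = (-42)-1 = -43; aux=6
e=12: >0, acc = (-43)-12 = -55; aux=7
acc-aux = (-55)-7 = -62

-62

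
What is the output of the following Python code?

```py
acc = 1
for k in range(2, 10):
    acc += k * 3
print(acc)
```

133

k=2: acc = 1+2*3 = 7
k=3: acc = 7+3*3 = 16
k=4: acc = 16+4*3 = 28
k=5: acc = 28+5*3 = 43
k=6: acc = 43+6*3 = 61
k=7: acc = 61+7*3 = 82
k=8: acc = 82+8*3 = 106
k=9: acc = 106+9*3 = 133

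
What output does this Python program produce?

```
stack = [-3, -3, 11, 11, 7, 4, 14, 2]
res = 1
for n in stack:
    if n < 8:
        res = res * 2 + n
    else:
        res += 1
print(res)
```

n=-3: <8, res = 1*2+(-3) = -1
n=-3: <8, res = (-1)*2+(-3) = -5
n=11: not <8, res = (-5)+1 = -4
n=11: not <8, res = (-4)+1 = -3
n=7: <8, res = (-3)*2+7 = 1
n=4: <8, res = 1*2+4 = 6
n=14: not <8, res = 6+1 = 7
n=2: <8, res = 7*2+2 = 16

16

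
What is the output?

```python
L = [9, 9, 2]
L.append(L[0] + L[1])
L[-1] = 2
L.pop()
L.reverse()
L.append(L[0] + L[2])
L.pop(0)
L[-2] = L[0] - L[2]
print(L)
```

append L[0]+L[1] = 9+9 = 18 → [9, 9, 2, 18]
L[-1] = 2 → [9, 9, 2, 2]
pop() removes 2 → [9, 9, 2]
reverse → [2, 9, 9]
append L[0]+L[2] = 2+9 = 11 → [2, 9, 9, 11]
pop(0) removes 2 → [9, 9, 11]
L[-2] = L[0]-L[2] = 9-11 = -2 → [9, -2, 11]

[9, -2, 11]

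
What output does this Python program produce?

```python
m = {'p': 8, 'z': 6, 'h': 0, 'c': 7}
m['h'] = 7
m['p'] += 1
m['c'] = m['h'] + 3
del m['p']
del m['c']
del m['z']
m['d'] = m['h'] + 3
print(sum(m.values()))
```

m['h'] = 7 → {'p': 8, 'z': 6, 'h': 7, 'c': 7}
m['p'] = 8+1 = 9 → {'p': 9, 'z': 6, 'h': 7, 'c': 7}
m['c'] = m['h']+3 = 10 → {'p': 9, 'z': 6, 'h': 7, 'c': 10}
del 'p' → {'z': 6, 'h': 7, 'c': 10}
del 'c' → {'z': 6, 'h': 7}
del 'z' → {'h': 7}
m['d'] = m['h']+3 = 10 → {'h': 7, 'd': 10}
sum of values = 17

17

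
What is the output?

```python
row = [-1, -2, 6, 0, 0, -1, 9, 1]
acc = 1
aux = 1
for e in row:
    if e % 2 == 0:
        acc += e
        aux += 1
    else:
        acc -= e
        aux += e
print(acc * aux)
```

e=-1: not even, acc = 1-(-1) = 2; aux=0
e=-2: even, acc = 2+(-2) = 0; aux=1
e=6: even, acc = 0+6 = 6; aux=2
e=0: even, acc = 6+0 = 6; aux=3
e=0: even, acc = 6+0 = 6; aux=4
e=-1: not even, acc = 6-(-1) = 7; aux=3
e=9: not even, acc = 7-9 = -2; aux=12
e=1: not even, acc = (-2)-1 = -3; aux=13
acc*aux = (-3)*13 = -39

-39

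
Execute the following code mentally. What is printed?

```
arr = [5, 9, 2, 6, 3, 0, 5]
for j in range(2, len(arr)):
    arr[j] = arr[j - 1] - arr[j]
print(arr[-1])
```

-7

j=2: arr[2] = 9-2 = 7 → [5, 9, 7, 6, 3, 0, 5]
j=3: arr[3] = 7-6 = 1 → [5, 9, 7, 1, 3, 0, 5]
j=4: arr[4] = 1-3 = -2 → [5, 9, 7, 1, -2, 0, 5]
j=5: arr[5] = (-2)-0 = -2 → [5, 9, 7, 1, -2, -2, 5]
j=6: arr[6] = (-2)-5 = -7 → [5, 9, 7, 1, -2, -2, -7]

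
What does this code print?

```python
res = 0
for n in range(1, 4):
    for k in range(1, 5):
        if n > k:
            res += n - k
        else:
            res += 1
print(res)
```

n=1,k=1: not 1>1, res = 0+1 = 1
n=1,k=2: not 1>2, res = 1+1 = 2
n=1,k=3: not 1>3, res = 2+1 = 3
n=1,k=4: not 1>4, res = 3+1 = 4
n=2,k=1: 2>1, res = 4+1 = 5
n=2,k=2: not 2>2, res = 5+1 = 6
n=2,k=3: not 2>3, res = 6+1 = 7
n=2,k=4: not 2>4, res = 7+1 = 8
n=3,k=1: 3>1, res = 8+2 = 10
n=3,k=2: 3>2, res = 10+1 = 11
n=3,k=3: not 3>3, res = 11+1 = 12
n=3,k=4: not 3>4, res = 12+1 = 13

13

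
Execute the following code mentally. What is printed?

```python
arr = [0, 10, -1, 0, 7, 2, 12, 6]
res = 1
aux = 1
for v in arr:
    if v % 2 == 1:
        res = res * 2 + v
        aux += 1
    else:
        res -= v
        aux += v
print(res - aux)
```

-84

v=0: not odd, res = 1-0 = 1; aux=1
v=10: not odd, res = 1-10 = -9; aux=11
v=-1: odd, res = (-9)*2+(-1) = -19; aux=12
v=0: not odd, res = (-19)-0 = -19; aux=12
v=7: odd, res = (-19)*2+7 = -31; aux=13
v=2: not odd, res = (-31)-2 = -33; aux=15
v=12: not odd, res = (-33)-12 = -45; aux=27
v=6: not odd, res = (-45)-6 = -51; aux=33
res-aux = (-51)-33 = -84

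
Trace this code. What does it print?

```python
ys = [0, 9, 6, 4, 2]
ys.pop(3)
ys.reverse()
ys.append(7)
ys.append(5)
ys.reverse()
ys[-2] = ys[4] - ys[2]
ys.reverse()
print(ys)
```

[2, 6, 9, 0, 7, 5]

pop(3) removes 4 → [0, 9, 6, 2]
reverse → [2, 6, 9, 0]
append 7 → [2, 6, 9, 0, 7]
append 5 → [2, 6, 9, 0, 7, 5]
reverse → [5, 7, 0, 9, 6, 2]
ys[-2] = ys[4]-ys[2] = 6-0 = 6 → [5, 7, 0, 9, 6, 2]
reverse → [2, 6, 9, 0, 7, 5]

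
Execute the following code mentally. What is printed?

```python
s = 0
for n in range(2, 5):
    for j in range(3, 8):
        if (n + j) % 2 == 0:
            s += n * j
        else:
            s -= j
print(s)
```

65

n=2,j=3: odd sum, s = 0-3 = -3
n=2,j=4: even sum, s = (-3)+8 = 5
n=2,j=5: odd sum, s = 5-5 = 0
n=2,j=6: even sum, s = 0+12 = 12
n=2,j=7: odd sum, s = 12-7 = 5
n=3,j=3: even sum, s = 5+9 = 14
n=3,j=4: odd sum, s = 14-4 = 10
n=3,j=5: even sum, s = 10+15 = 25
n=3,j=6: odd sum, s = 25-6 = 19
n=3,j=7: even sum, s = 19+21 = 40
n=4,j=3: odd sum, s = 40-3 = 37
n=4,j=4: even sum, s = 37+16 = 53
n=4,j=5: odd sum, s = 53-5 = 48
n=4,j=6: even sum, s = 48+24 = 72
n=4,j=7: odd sum, s = 72-7 = 65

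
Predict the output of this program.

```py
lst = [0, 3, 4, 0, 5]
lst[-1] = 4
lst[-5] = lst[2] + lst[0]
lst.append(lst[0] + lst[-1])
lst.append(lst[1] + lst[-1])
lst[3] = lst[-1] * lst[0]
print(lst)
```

lst[-1] = 4 → [0, 3, 4, 0, 4]
lst[-5] = lst[2]+lst[0] = 4+0 = 4 → [4, 3, 4, 0, 4]
append lst[0]+lst[-1] = 4+4 = 8 → [4, 3, 4, 0, 4, 8]
append lst[1]+lst[-1] = 3+8 = 11 → [4, 3, 4, 0, 4, 8, 11]
lst[3] = lst[-1]*lst[0] = 11*4 = 44 → [4, 3, 4, 44, 4, 8, 11]

[4, 3, 4, 44, 4, 8, 11]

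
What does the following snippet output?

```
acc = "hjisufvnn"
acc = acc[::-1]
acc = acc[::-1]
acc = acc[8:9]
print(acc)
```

reverse → 'nnvfusijh'
reverse → 'hjisufvnn'
slice [8:9] → 'n'

n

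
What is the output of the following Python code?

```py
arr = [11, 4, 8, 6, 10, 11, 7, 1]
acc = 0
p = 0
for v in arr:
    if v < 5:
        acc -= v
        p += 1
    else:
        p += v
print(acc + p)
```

50

v=11: not <5; p=11
v=4: <5, acc = 0-4 = -4; p=12
v=8: not <5; p=20
v=6: not <5; p=26
v=10: not <5; p=36
v=11: not <5; p=47
v=7: not <5; p=54
v=1: <5, acc = (-4)-1 = -5; p=55
acc+p = (-5)+55 = 50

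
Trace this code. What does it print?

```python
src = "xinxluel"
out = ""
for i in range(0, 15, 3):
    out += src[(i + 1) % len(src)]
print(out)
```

illnu

i=0: add src[1]='i' → 'i'
i=3: add src[4]='l' → 'il'
i=6: add src[7]='l' → 'ill'
i=9: add src[2]='n' → 'illn'
i=12: add src[5]='u' → 'illnu'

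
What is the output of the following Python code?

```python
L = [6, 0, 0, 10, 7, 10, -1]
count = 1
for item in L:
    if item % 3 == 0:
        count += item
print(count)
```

7

item=6: %3==0, count = 1+6 = 7
item=0: %3==0, count = 7+0 = 7
item=0: %3==0, count = 7+0 = 7
item=10: not %3==0
item=7: not %3==0
item=10: not %3==0
item=-1: not %3==0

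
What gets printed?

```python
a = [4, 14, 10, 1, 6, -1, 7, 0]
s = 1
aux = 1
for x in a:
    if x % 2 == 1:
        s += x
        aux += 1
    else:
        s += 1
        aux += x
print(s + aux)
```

51

x=4: not odd, s = 1+1 = 2; aux=5
x=14: not odd, s = 2+1 = 3; aux=19
x=10: not odd, s = 3+1 = 4; aux=29
x=1: odd, s = 4+1 = 5; aux=30
x=6: not odd, s = 5+1 = 6; aux=36
x=-1: odd, s = 6+(-1) = 5; aux=37
x=7: odd, s = 5+7 = 12; aux=38
x=0: not odd, s = 12+1 = 13; aux=38
s+aux = 13+38 = 51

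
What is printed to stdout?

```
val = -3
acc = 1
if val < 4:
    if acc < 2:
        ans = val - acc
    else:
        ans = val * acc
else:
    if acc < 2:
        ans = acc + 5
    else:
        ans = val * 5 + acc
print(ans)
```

-4

val=-3, acc=1
val < 4 is True; acc < 2 is True
→ ans = val - acc = -4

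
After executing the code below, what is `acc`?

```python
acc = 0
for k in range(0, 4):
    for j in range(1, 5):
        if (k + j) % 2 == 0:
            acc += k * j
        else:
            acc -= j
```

k=0,j=1: odd sum, acc = 0-1 = -1
k=0,j=2: even sum, acc = (-1)+0 = -1
k=0,j=3: odd sum, acc = (-1)-3 = -4
k=0,j=4: even sum, acc = (-4)+0 = -4
k=1,j=1: even sum, acc = (-4)+1 = -3
k=1,j=2: odd sum, acc = (-3)-2 = -5
k=1,j=3: even sum, acc = (-5)+3 = -2
k=1,j=4: odd sum, acc = (-2)-4 = -6
k=2,j=1: odd sum, acc = (-6)-1 = -7
k=2,j=2: even sum, acc = (-7)+4 = -3
k=2,j=3: odd sum, acc = (-3)-3 = -6
k=2,j=4: even sum, acc = (-6)+8 = 2
k=3,j=1: even sum, acc = 2+3 = 5
k=3,j=2: odd sum, acc = 5-2 = 3
k=3,j=3: even sum, acc = 3+9 = 12
k=3,j=4: odd sum, acc = 12-4 = 8

8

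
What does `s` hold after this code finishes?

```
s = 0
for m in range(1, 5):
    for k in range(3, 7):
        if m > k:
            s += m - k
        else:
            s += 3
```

46

m=1,k=3: not 1>3, s = 0+3 = 3
m=1,k=4: not 1>4, s = 3+3 = 6
m=1,k=5: not 1>5, s = 6+3 = 9
m=1,k=6: not 1>6, s = 9+3 = 12
m=2,k=3: not 2>3, s = 12+3 = 15
m=2,k=4: not 2>4, s = 15+3 = 18
m=2,k=5: not 2>5, s = 18+3 = 21
m=2,k=6: not 2>6, s = 21+3 = 24
m=3,k=3: not 3>3, s = 24+3 = 27
m=3,k=4: not 3>4, s = 27+3 = 30
m=3,k=5: not 3>5, s = 30+3 = 33
m=3,k=6: not 3>6, s = 33+3 = 36
m=4,k=3: 4>3, s = 36+1 = 37
m=4,k=4: not 4>4, s = 37+3 = 40
m=4,k=5: not 4>5, s = 40+3 = 43
m=4,k=6: not 4>6, s = 43+3 = 46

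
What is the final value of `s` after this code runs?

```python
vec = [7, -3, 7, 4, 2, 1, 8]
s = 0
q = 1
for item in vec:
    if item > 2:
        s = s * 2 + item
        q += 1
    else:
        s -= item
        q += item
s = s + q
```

123

item=7: >2, s = 0*2+7 = 7; q=2
item=-3: not >2, s = 7-(-3) = 10; q=-1
item=7: >2, s = 10*2+7 = 27; q=0
item=4: >2, s = 27*2+4 = 58; q=1
item=2: not >2, s = 58-2 = 56; q=3
item=1: not >2, s = 56-1 = 55; q=4
item=8: >2, s = 55*2+8 = 118; q=5
s+q = 118+5 = 123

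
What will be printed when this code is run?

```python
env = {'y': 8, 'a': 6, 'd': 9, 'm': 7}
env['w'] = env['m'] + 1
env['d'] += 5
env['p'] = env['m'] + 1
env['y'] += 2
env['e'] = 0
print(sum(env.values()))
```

env['w'] = env['m']+1 = 8 → {'y': 8, 'a': 6, 'd': 9, 'm': 7, 'w': 8}
env['d'] = 9+5 = 14 → {'y': 8, 'a': 6, 'd': 14, 'm': 7, 'w': 8}
env['p'] = env['m']+1 = 8 → {'y': 8, 'a': 6, 'd': 14, 'm': 7, 'w': 8, 'p': 8}
env['y'] = 8+2 = 10 → {'y': 10, 'a': 6, 'd': 14, 'm': 7, 'w': 8, 'p': 8}
env['e'] = 0 → {'y': 10, 'a': 6, 'd': 14, 'm': 7, 'w': 8, 'p': 8, 'e': 0}
sum of values = 53

53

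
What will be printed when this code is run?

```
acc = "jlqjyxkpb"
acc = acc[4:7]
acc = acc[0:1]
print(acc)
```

y

slice [4:7] → 'yxk'
slice [0:1] → 'y'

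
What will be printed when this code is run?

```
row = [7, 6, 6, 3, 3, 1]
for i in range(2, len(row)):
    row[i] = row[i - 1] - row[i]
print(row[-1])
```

i=2: row[2] = 6-6 = 0 → [7, 6, 0, 3, 3, 1]
i=3: row[3] = 0-3 = -3 → [7, 6, 0, -3, 3, 1]
i=4: row[4] = (-3)-3 = -6 → [7, 6, 0, -3, -6, 1]
i=5: row[5] = (-6)-1 = -7 → [7, 6, 0, -3, -6, -7]

-7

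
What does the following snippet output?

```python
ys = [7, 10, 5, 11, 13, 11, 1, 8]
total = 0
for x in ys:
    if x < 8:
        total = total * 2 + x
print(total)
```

39

x=7: <8, total = 0*2+7 = 7
x=10: not <8
x=5: <8, total = 7*2+5 = 19
x=11: not <8
x=13: not <8
x=11: not <8
x=1: <8, total = 19*2+1 = 39
x=8: not <8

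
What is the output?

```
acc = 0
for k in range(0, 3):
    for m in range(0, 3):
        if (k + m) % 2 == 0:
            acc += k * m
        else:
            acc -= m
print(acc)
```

1

k=0,m=0: even sum, acc = 0+0 = 0
k=0,m=1: odd sum, acc = 0-1 = -1
k=0,m=2: even sum, acc = (-1)+0 = -1
k=1,m=0: odd sum, acc = (-1)-0 = -1
k=1,m=1: even sum, acc = (-1)+1 = 0
k=1,m=2: odd sum, acc = 0-2 = -2
k=2,m=0: even sum, acc = (-2)+0 = -2
k=2,m=1: odd sum, acc = (-2)-1 = -3
k=2,m=2: even sum, acc = (-3)+4 = 1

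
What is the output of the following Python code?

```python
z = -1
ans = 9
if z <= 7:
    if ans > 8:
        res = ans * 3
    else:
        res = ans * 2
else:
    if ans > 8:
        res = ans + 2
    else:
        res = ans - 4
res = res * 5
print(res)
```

z=-1, ans=9
z <= 7 is True; ans > 8 is True
→ res = ans * 3 = 27
res = 27*5 = 135

135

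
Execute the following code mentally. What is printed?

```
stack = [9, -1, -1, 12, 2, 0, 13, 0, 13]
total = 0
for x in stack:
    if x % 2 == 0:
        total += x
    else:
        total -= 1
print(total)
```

9

x=9: not even, total = 0-1 = -1
x=-1: not even, total = (-1)-1 = -2
x=-1: not even, total = (-2)-1 = -3
x=12: even, total = (-3)+12 = 9
x=2: even, total = 9+2 = 11
x=0: even, total = 11+0 = 11
x=13: not even, total = 11-1 = 10
x=0: even, total = 10+0 = 10
x=13: not even, total = 10-1 = 9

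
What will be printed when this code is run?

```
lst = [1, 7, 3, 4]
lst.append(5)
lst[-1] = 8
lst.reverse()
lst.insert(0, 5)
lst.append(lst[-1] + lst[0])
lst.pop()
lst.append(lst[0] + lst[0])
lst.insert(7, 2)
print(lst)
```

[5, 8, 4, 3, 7, 1, 10, 2]

append 5 → [1, 7, 3, 4, 5]
lst[-1] = 8 → [1, 7, 3, 4, 8]
reverse → [8, 4, 3, 7, 1]
insert 5 at 0 → [5, 8, 4, 3, 7, 1]
append lst[-1]+lst[0] = 1+5 = 6 → [5, 8, 4, 3, 7, 1, 6]
pop() removes 6 → [5, 8, 4, 3, 7, 1]
append lst[0]+lst[0] = 5+5 = 10 → [5, 8, 4, 3, 7, 1, 10]
insert 2 at 7 → [5, 8, 4, 3, 7, 1, 10, 2]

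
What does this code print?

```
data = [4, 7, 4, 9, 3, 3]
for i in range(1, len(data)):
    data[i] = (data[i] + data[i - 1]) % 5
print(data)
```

i=1: data[1] = (7+4)%5 = 1 → [4, 1, 4, 9, 3, 3]
i=2: data[2] = (4+1)%5 = 0 → [4, 1, 0, 9, 3, 3]
i=3: data[3] = (9+0)%5 = 4 → [4, 1, 0, 4, 3, 3]
i=4: data[4] = (3+4)%5 = 2 → [4, 1, 0, 4, 2, 3]
i=5: data[5] = (3+2)%5 = 0 → [4, 1, 0, 4, 2, 0]

[4, 1, 0, 4, 2, 0]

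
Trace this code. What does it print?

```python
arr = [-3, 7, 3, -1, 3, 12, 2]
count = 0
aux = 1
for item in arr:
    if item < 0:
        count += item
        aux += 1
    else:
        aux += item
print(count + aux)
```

item=-3: <0, count = 0+(-3) = -3; aux=2
item=7: not <0; aux=9
item=3: not <0; aux=12
item=-1: <0, count = (-3)+(-1) = -4; aux=13
item=3: not <0; aux=16
item=12: not <0; aux=28
item=2: not <0; aux=30
count+aux = (-4)+30 = 26

26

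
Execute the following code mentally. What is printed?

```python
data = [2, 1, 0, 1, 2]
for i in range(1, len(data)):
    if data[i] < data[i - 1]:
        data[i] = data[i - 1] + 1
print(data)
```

i=1: 1<2, data[1] = 2+1 = 3 → [2, 3, 0, 1, 2]
i=2: 0<3, data[2] = 3+1 = 4 → [2, 3, 4, 1, 2]
i=3: 1<4, data[3] = 4+1 = 5 → [2, 3, 4, 5, 2]
i=4: 2<5, data[4] = 5+1 = 6 → [2, 3, 4, 5, 6]

[2, 3, 4, 5, 6]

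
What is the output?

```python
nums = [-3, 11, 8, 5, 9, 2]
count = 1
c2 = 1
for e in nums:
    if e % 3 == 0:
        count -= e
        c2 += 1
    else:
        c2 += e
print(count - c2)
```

-34

e=-3: %3==0, count = 1-(-3) = 4; c2=2
e=11: not %3==0; c2=13
e=8: not %3==0; c2=21
e=5: not %3==0; c2=26
e=9: %3==0, count = 4-9 = -5; c2=27
e=2: not %3==0; c2=29
count-c2 = (-5)-29 = -34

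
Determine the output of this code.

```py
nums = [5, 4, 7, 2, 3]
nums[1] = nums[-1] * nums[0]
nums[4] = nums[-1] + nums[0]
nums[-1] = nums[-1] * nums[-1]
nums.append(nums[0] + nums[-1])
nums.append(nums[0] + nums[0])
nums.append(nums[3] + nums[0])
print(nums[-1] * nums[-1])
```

49

nums[1] = nums[-1]*nums[0] = 3*5 = 15 → [5, 15, 7, 2, 3]
nums[4] = nums[-1]+nums[0] = 3+5 = 8 → [5, 15, 7, 2, 8]
nums[-1] = nums[-1]*nums[-1] = 8*8 = 64 → [5, 15, 7, 2, 64]
append nums[0]+nums[-1] = 5+64 = 69 → [5, 15, 7, 2, 64, 69]
append nums[0]+nums[0] = 5+5 = 10 → [5, 15, 7, 2, 64, 69, 10]
append nums[3]+nums[0] = 2+5 = 7 → [5, 15, 7, 2, 64, 69, 10, 7]
nums[-1]*nums[-1] = 7*7 = 49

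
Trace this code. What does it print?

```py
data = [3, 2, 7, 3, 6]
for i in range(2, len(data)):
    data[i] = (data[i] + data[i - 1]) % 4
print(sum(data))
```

8

i=2: data[2] = (7+2)%4 = 1 → [3, 2, 1, 3, 6]
i=3: data[3] = (3+1)%4 = 0 → [3, 2, 1, 0, 6]
i=4: data[4] = (6+0)%4 = 2 → [3, 2, 1, 0, 2]
sum = 8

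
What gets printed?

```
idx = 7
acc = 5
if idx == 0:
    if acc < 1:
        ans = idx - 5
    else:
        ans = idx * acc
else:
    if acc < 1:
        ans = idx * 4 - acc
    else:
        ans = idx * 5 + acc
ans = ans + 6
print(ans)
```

idx=7, acc=5
idx == 0 is False; acc < 1 is False
→ ans = idx * 5 + acc = 40
ans = 40+6 = 46

46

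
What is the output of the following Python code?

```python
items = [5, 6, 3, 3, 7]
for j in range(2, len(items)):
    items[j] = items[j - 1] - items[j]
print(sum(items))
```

j=2: items[2] = 6-3 = 3 → [5, 6, 3, 3, 7]
j=3: items[3] = 3-3 = 0 → [5, 6, 3, 0, 7]
j=4: items[4] = 0-7 = -7 → [5, 6, 3, 0, -7]
sum = 7

7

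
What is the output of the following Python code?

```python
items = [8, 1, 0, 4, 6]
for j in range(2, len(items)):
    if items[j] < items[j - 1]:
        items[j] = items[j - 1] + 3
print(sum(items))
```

j=2: 0<1, items[2] = 1+3 = 4 → [8, 1, 4, 4, 6]
j=3: 4>=4, unchanged → [8, 1, 4, 4, 6]
j=4: 6>=4, unchanged → [8, 1, 4, 4, 6]
sum = 23

23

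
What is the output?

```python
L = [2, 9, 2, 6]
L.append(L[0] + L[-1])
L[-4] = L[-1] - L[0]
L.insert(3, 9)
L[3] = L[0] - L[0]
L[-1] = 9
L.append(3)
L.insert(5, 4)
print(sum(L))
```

32

append L[0]+L[-1] = 2+6 = 8 → [2, 9, 2, 6, 8]
L[-4] = L[-1]-L[0] = 8-2 = 6 → [2, 6, 2, 6, 8]
insert 9 at 3 → [2, 6, 2, 9, 6, 8]
L[3] = L[0]-L[0] = 2-2 = 0 → [2, 6, 2, 0, 6, 8]
L[-1] = 9 → [2, 6, 2, 0, 6, 9]
append 3 → [2, 6, 2, 0, 6, 9, 3]
insert 4 at 5 → [2, 6, 2, 0, 6, 4, 9, 3]
sum = 32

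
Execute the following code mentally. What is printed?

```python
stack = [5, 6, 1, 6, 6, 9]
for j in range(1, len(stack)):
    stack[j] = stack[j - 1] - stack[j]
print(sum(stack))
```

-43

j=1: stack[1] = 5-6 = -1 → [5, -1, 1, 6, 6, 9]
j=2: stack[2] = (-1)-1 = -2 → [5, -1, -2, 6, 6, 9]
j=3: stack[3] = (-2)-6 = -8 → [5, -1, -2, -8, 6, 9]
j=4: stack[4] = (-8)-6 = -14 → [5, -1, -2, -8, -14, 9]
j=5: stack[5] = (-14)-9 = -23 → [5, -1, -2, -8, -14, -23]
sum = -43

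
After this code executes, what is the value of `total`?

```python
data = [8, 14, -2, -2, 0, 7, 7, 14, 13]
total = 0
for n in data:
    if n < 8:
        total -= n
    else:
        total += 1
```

n=8: not <8, total = 0+1 = 1
n=14: not <8, total = 1+1 = 2
n=-2: <8, total = 2-(-2) = 4
n=-2: <8, total = 4-(-2) = 6
n=0: <8, total = 6-0 = 6
n=7: <8, total = 6-7 = -1
n=7: <8, total = (-1)-7 = -8
n=14: not <8, total = (-8)+1 = -7
n=13: not <8, total = (-7)+1 = -6

-6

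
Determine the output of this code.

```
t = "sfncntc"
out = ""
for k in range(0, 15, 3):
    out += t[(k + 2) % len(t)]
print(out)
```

ntfns

k=0: add t[2]='n' → 'n'
k=3: add t[5]='t' → 'nt'
k=6: add t[1]='f' → 'ntf'
k=9: add t[4]='n' → 'ntfn'
k=12: add t[0]='s' → 'ntfns'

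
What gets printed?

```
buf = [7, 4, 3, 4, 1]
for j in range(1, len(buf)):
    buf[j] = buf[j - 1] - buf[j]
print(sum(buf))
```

j=1: buf[1] = 7-4 = 3 → [7, 3, 3, 4, 1]
j=2: buf[2] = 3-3 = 0 → [7, 3, 0, 4, 1]
j=3: buf[3] = 0-4 = -4 → [7, 3, 0, -4, 1]
j=4: buf[4] = (-4)-1 = -5 → [7, 3, 0, -4, -5]
sum = 1

1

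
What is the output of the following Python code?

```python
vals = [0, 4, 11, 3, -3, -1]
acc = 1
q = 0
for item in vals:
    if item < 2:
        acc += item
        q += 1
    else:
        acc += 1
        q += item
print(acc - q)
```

item=0: <2, acc = 1+0 = 1; q=1
item=4: not <2, acc = 1+1 = 2; q=5
item=11: not <2, acc = 2+1 = 3; q=16
item=3: not <2, acc = 3+1 = 4; q=19
item=-3: <2, acc = 4+(-3) = 1; q=20
item=-1: <2, acc = 1+(-1) = 0; q=21
acc-q = 0-21 = -21

-21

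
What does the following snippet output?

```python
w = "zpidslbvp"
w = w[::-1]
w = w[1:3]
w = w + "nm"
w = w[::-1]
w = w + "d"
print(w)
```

reverse → 'pvblsdipz'
slice [1:3] → 'vb'
+ 'nm' → 'vbnm'
reverse → 'mnbv'
+ 'd' → 'mnbvd'

mnbvd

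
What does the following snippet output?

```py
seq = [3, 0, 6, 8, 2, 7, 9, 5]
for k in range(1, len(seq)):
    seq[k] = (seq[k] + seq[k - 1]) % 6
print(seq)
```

k=1: seq[1] = (0+3)%6 = 3 → [3, 3, 6, 8, 2, 7, 9, 5]
k=2: seq[2] = (6+3)%6 = 3 → [3, 3, 3, 8, 2, 7, 9, 5]
k=3: seq[3] = (8+3)%6 = 5 → [3, 3, 3, 5, 2, 7, 9, 5]
k=4: seq[4] = (2+5)%6 = 1 → [3, 3, 3, 5, 1, 7, 9, 5]
k=5: seq[5] = (7+1)%6 = 2 → [3, 3, 3, 5, 1, 2, 9, 5]
k=6: seq[6] = (9+2)%6 = 5 → [3, 3, 3, 5, 1, 2, 5, 5]
k=7: seq[7] = (5+5)%6 = 4 → [3, 3, 3, 5, 1, 2, 5, 4]

[3, 3, 3, 5, 1, 2, 5, 4]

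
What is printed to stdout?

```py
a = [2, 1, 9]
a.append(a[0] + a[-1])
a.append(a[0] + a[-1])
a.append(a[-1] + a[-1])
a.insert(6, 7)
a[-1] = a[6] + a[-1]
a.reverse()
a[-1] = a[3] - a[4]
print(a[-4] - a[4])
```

append a[0]+a[-1] = 2+9 = 11 → [2, 1, 9, 11]
append a[0]+a[-1] = 2+11 = 13 → [2, 1, 9, 11, 13]
append a[-1]+a[-1] = 13+13 = 26 → [2, 1, 9, 11, 13, 26]
insert 7 at 6 → [2, 1, 9, 11, 13, 26, 7]
a[-1] = a[6]+a[-1] = 7+7 = 14 → [2, 1, 9, 11, 13, 26, 14]
reverse → [14, 26, 13, 11, 9, 1, 2]
a[-1] = a[3]-a[4] = 11-9 = 2 → [14, 26, 13, 11, 9, 1, 2]
a[-4]-a[4] = 11-9 = 2

2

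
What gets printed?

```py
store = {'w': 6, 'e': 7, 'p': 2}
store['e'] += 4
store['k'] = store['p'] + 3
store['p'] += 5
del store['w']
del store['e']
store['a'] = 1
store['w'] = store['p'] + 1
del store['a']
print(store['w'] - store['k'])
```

store['e'] = 7+4 = 11 → {'w': 6, 'e': 11, 'p': 2}
store['k'] = store['p']+3 = 5 → {'w': 6, 'e': 11, 'p': 2, 'k': 5}
store['p'] = 2+5 = 7 → {'w': 6, 'e': 11, 'p': 7, 'k': 5}
del 'w' → {'e': 11, 'p': 7, 'k': 5}
del 'e' → {'p': 7, 'k': 5}
store['a'] = 1 → {'p': 7, 'k': 5, 'a': 1}
store['w'] = store['p']+1 = 8 → {'p': 7, 'k': 5, 'a': 1, 'w': 8}
del 'a' → {'p': 7, 'k': 5, 'w': 8}
store['w']-store['k'] = 8-5 = 3

3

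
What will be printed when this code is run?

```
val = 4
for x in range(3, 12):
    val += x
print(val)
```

67

x=3: val = 4+3 = 7
x=4: val = 7+4 = 11
x=5: val = 11+5 = 16
x=6: val = 16+6 = 22
x=7: val = 22+7 = 29
x=8: val = 29+8 = 37
x=9: val = 37+9 = 46
x=10: val = 46+10 = 56
x=11: val = 56+11 = 67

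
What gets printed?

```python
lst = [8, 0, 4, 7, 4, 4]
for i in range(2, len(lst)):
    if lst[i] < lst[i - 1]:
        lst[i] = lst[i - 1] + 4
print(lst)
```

i=2: 4>=0, unchanged → [8, 0, 4, 7, 4, 4]
i=3: 7>=4, unchanged → [8, 0, 4, 7, 4, 4]
i=4: 4<7, lst[4] = 7+4 = 11 → [8, 0, 4, 7, 11, 4]
i=5: 4<11, lst[5] = 11+4 = 15 → [8, 0, 4, 7, 11, 15]

[8, 0, 4, 7, 11, 15]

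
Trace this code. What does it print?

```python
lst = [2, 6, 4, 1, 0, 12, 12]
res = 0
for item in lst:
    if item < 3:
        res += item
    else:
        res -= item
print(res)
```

-31

item=2: <3, res = 0+2 = 2
item=6: not <3, res = 2-6 = -4
item=4: not <3, res = (-4)-4 = -8
item=1: <3, res = (-8)+1 = -7
item=0: <3, res = (-7)+0 = -7
item=12: not <3, res = (-7)-12 = -19
item=12: not <3, res = (-19)-12 = -31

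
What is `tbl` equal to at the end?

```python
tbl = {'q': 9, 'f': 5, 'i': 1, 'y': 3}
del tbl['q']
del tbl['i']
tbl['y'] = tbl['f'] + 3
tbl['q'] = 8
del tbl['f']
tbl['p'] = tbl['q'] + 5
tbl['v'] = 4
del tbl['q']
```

{'y': 8, 'p': 13, 'v': 4}

del 'q' → {'f': 5, 'i': 1, 'y': 3}
del 'i' → {'f': 5, 'y': 3}
tbl['y'] = tbl['f']+3 = 8 → {'f': 5, 'y': 8}
tbl['q'] = 8 → {'f': 5, 'y': 8, 'q': 8}
del 'f' → {'y': 8, 'q': 8}
tbl['p'] = tbl['q']+5 = 13 → {'y': 8, 'q': 8, 'p': 13}
tbl['v'] = 4 → {'y': 8, 'q': 8, 'p': 13, 'v': 4}
del 'q' → {'y': 8, 'p': 13, 'v': 4}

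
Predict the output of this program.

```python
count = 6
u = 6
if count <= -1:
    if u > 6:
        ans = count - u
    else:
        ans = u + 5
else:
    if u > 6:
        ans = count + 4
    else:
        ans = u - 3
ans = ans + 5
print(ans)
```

8

count=6, u=6
count <= -1 is False; u > 6 is False
→ ans = u - 3 = 3
ans = 3+5 = 8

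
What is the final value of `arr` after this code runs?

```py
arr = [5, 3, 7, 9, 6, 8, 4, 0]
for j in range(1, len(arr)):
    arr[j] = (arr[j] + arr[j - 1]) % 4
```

[5, 0, 3, 0, 2, 2, 2, 2]

j=1: arr[1] = (3+5)%4 = 0 → [5, 0, 7, 9, 6, 8, 4, 0]
j=2: arr[2] = (7+0)%4 = 3 → [5, 0, 3, 9, 6, 8, 4, 0]
j=3: arr[3] = (9+3)%4 = 0 → [5, 0, 3, 0, 6, 8, 4, 0]
j=4: arr[4] = (6+0)%4 = 2 → [5, 0, 3, 0, 2, 8, 4, 0]
j=5: arr[5] = (8+2)%4 = 2 → [5, 0, 3, 0, 2, 2, 4, 0]
j=6: arr[6] = (4+2)%4 = 2 → [5, 0, 3, 0, 2, 2, 2, 0]
j=7: arr[7] = (0+2)%4 = 2 → [5, 0, 3, 0, 2, 2, 2, 2]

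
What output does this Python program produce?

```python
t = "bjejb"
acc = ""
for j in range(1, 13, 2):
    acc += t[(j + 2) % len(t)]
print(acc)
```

jbebjj

j=1: add t[3]='j' → 'j'
j=3: add t[0]='b' → 'jb'
j=5: add t[2]='e' → 'jbe'
j=7: add t[4]='b' → 'jbeb'
j=9: add t[1]='j' → 'jbebj'
j=11: add t[3]='j' → 'jbebjj'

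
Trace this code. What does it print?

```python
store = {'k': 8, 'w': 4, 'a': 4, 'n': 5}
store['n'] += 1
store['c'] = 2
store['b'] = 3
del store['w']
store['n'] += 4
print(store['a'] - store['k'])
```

-4

store['n'] = 5+1 = 6 → {'k': 8, 'w': 4, 'a': 4, 'n': 6}
store['c'] = 2 → {'k': 8, 'w': 4, 'a': 4, 'n': 6, 'c': 2}
store['b'] = 3 → {'k': 8, 'w': 4, 'a': 4, 'n': 6, 'c': 2, 'b': 3}
del 'w' → {'k': 8, 'a': 4, 'n': 6, 'c': 2, 'b': 3}
store['n'] = 6+4 = 10 → {'k': 8, 'a': 4, 'n': 10, 'c': 2, 'b': 3}
store['a']-store['k'] = 4-8 = -4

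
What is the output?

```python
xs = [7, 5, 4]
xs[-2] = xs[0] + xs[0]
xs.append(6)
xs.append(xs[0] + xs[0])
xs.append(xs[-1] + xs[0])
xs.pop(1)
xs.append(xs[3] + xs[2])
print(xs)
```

xs[-2] = xs[0]+xs[0] = 7+7 = 14 → [7, 14, 4]
append 6 → [7, 14, 4, 6]
append xs[0]+xs[0] = 7+7 = 14 → [7, 14, 4, 6, 14]
append xs[-1]+xs[0] = 14+7 = 21 → [7, 14, 4, 6, 14, 21]
pop(1) removes 14 → [7, 4, 6, 14, 21]
append xs[3]+xs[2] = 14+6 = 20 → [7, 4, 6, 14, 21, 20]

[7, 4, 6, 14, 21, 20]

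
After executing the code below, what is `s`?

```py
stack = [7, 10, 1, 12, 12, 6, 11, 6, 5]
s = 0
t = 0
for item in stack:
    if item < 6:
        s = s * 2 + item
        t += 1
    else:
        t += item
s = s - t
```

-59

item=7: not <6; t=7
item=10: not <6; t=17
item=1: <6, s = 0*2+1 = 1; t=18
item=12: not <6; t=30
item=12: not <6; t=42
item=6: not <6; t=48
item=11: not <6; t=59
item=6: not <6; t=65
item=5: <6, s = 1*2+5 = 7; t=66
s-t = 7-66 = -59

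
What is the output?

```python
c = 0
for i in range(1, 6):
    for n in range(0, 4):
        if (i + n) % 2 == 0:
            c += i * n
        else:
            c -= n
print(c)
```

34

i=1,n=0: odd sum, c = 0-0 = 0
i=1,n=1: even sum, c = 0+1 = 1
i=1,n=2: odd sum, c = 1-2 = -1
i=1,n=3: even sum, c = (-1)+3 = 2
i=2,n=0: even sum, c = 2+0 = 2
i=2,n=1: odd sum, c = 2-1 = 1
i=2,n=2: even sum, c = 1+4 = 5
i=2,n=3: odd sum, c = 5-3 = 2
i=3,n=0: odd sum, c = 2-0 = 2
i=3,n=1: even sum, c = 2+3 = 5
i=3,n=2: odd sum, c = 5-2 = 3
i=3,n=3: even sum, c = 3+9 = 12
i=4,n=0: even sum, c = 12+0 = 12
i=4,n=1: odd sum, c = 12-1 = 11
i=4,n=2: even sum, c = 11+8 = 19
i=4,n=3: odd sum, c = 19-3 = 16
i=5,n=0: odd sum, c = 16-0 = 16
i=5,n=1: even sum, c = 16+5 = 21
i=5,n=2: odd sum, c = 21-2 = 19
i=5,n=3: even sum, c = 19+15 = 34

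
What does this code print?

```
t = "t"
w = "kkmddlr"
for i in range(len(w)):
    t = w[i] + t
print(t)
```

i=0: prepend 'k' → 'kt'
i=1: prepend 'k' → 'kkt'
i=2: prepend 'm' → 'mkkt'
i=3: prepend 'd' → 'dmkkt'
i=4: prepend 'd' → 'ddmkkt'
i=5: prepend 'l' → 'lddmkkt'
i=6: prepend 'r' → 'rlddmkkt'

rlddmkkt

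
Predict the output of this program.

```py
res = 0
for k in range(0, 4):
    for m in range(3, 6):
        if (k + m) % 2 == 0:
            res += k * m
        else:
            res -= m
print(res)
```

k=0,m=3: odd sum, res = 0-3 = -3
k=0,m=4: even sum, res = (-3)+0 = -3
k=0,m=5: odd sum, res = (-3)-5 = -8
k=1,m=3: even sum, res = (-8)+3 = -5
k=1,m=4: odd sum, res = (-5)-4 = -9
k=1,m=5: even sum, res = (-9)+5 = -4
k=2,m=3: odd sum, res = (-4)-3 = -7
k=2,m=4: even sum, res = (-7)+8 = 1
k=2,m=5: odd sum, res = 1-5 = -4
k=3,m=3: even sum, res = (-4)+9 = 5
k=3,m=4: odd sum, res = 5-4 = 1
k=3,m=5: even sum, res = 1+15 = 16

16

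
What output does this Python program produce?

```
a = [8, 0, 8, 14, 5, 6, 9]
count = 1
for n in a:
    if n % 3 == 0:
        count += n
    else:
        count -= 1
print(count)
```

12

n=8: not %3==0, count = 1-1 = 0
n=0: %3==0, count = 0+0 = 0
n=8: not %3==0, count = 0-1 = -1
n=14: not %3==0, count = (-1)-1 = -2
n=5: not %3==0, count = (-2)-1 = -3
n=6: %3==0, count = (-3)+6 = 3
n=9: %3==0, count = 3+9 = 12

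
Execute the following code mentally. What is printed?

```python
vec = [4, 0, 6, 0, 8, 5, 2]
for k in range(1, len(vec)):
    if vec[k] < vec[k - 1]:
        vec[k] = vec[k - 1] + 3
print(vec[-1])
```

k=1: 0<4, vec[1] = 4+3 = 7 → [4, 7, 6, 0, 8, 5, 2]
k=2: 6<7, vec[2] = 7+3 = 10 → [4, 7, 10, 0, 8, 5, 2]
k=3: 0<10, vec[3] = 10+3 = 13 → [4, 7, 10, 13, 8, 5, 2]
k=4: 8<13, vec[4] = 13+3 = 16 → [4, 7, 10, 13, 16, 5, 2]
k=5: 5<16, vec[5] = 16+3 = 19 → [4, 7, 10, 13, 16, 19, 2]
k=6: 2<19, vec[6] = 19+3 = 22 → [4, 7, 10, 13, 16, 19, 22]

22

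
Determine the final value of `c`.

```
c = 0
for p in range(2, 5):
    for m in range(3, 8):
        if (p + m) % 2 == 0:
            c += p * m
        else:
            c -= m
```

p=2,m=3: odd sum, c = 0-3 = -3
p=2,m=4: even sum, c = (-3)+8 = 5
p=2,m=5: odd sum, c = 5-5 = 0
p=2,m=6: even sum, c = 0+12 = 12
p=2,m=7: odd sum, c = 12-7 = 5
p=3,m=3: even sum, c = 5+9 = 14
p=3,m=4: odd sum, c = 14-4 = 10
p=3,m=5: even sum, c = 10+15 = 25
p=3,m=6: odd sum, c = 25-6 = 19
p=3,m=7: even sum, c = 19+21 = 40
p=4,m=3: odd sum, c = 40-3 = 37
p=4,m=4: even sum, c = 37+16 = 53
p=4,m=5: odd sum, c = 53-5 = 48
p=4,m=6: even sum, c = 48+24 = 72
p=4,m=7: odd sum, c = 72-7 = 65

65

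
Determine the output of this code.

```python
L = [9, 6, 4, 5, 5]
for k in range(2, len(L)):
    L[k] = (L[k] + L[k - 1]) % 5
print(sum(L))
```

k=2: L[2] = (4+6)%5 = 0 → [9, 6, 0, 5, 5]
k=3: L[3] = (5+0)%5 = 0 → [9, 6, 0, 0, 5]
k=4: L[4] = (5+0)%5 = 0 → [9, 6, 0, 0, 0]
sum = 15

15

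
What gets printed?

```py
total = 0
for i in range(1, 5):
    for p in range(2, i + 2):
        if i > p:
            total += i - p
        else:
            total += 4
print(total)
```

32

i=1,p=2: not 1>2, total = 0+4 = 4
i=2,p=2: not 2>2, total = 4+4 = 8
i=2,p=3: not 2>3, total = 8+4 = 12
i=3,p=2: 3>2, total = 12+1 = 13
i=3,p=3: not 3>3, total = 13+4 = 17
i=3,p=4: not 3>4, total = 17+4 = 21
i=4,p=2: 4>2, total = 21+2 = 23
i=4,p=3: 4>3, total = 23+1 = 24
i=4,p=4: not 4>4, total = 24+4 = 28
i=4,p=5: not 4>5, total = 28+4 = 32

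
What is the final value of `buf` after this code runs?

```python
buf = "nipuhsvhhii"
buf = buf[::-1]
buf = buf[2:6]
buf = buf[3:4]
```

reverse → 'iihhvshupin'
slice [2:6] → 'hhvs'
slice [3:4] → 's'

's'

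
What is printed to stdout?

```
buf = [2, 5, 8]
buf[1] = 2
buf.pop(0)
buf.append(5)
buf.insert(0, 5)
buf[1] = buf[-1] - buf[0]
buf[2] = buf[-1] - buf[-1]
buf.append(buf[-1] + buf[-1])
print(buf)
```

buf[1] = 2 → [2, 2, 8]
pop(0) removes 2 → [2, 8]
append 5 → [2, 8, 5]
insert 5 at 0 → [5, 2, 8, 5]
buf[1] = buf[-1]-buf[0] = 5-5 = 0 → [5, 0, 8, 5]
buf[2] = buf[-1]-buf[-1] = 5-5 = 0 → [5, 0, 0, 5]
append buf[-1]+buf[-1] = 5+5 = 10 → [5, 0, 0, 5, 10]

[5, 0, 0, 5, 10]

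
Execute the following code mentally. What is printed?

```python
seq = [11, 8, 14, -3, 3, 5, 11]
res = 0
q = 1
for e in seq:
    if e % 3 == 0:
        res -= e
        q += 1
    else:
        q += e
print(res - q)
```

e=11: not %3==0; q=12
e=8: not %3==0; q=20
e=14: not %3==0; q=34
e=-3: %3==0, res = 0-(-3) = 3; q=35
e=3: %3==0, res = 3-3 = 0; q=36
e=5: not %3==0; q=41
e=11: not %3==0; q=52
res-q = 0-52 = -52

-52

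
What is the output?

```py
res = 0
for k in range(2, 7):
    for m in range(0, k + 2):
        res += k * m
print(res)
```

k=2,m=0: res = 0+0 = 0
k=2,m=1: res = 0+2 = 2
k=2,m=2: res = 2+4 = 6
k=2,m=3: res = 6+6 = 12
k=3,m=0: res = 12+0 = 12
k=3,m=1: res = 12+3 = 15
k=3,m=2: res = 15+6 = 21
k=3,m=3: res = 21+9 = 30
k=3,m=4: res = 30+12 = 42
k=4,m=0: res = 42+0 = 42
k=4,m=1: res = 42+4 = 46
k=4,m=2: res = 46+8 = 54
k=4,m=3: res = 54+12 = 66
k=4,m=4: res = 66+16 = 82
k=4,m=5: res = 82+20 = 102
k=5,m=0: res = 102+0 = 102
k=5,m=1: res = 102+5 = 107
k=5,m=2: res = 107+10 = 117
k=5,m=3: res = 117+15 = 132
k=5,m=4: res = 132+20 = 152
k=5,m=5: res = 152+25 = 177
k=5,m=6: res = 177+30 = 207
k=6,m=0: res = 207+0 = 207
k=6,m=1: res = 207+6 = 213
k=6,m=2: res = 213+12 = 225
k=6,m=3: res = 225+18 = 243
k=6,m=4: res = 243+24 = 267
k=6,m=5: res = 267+30 = 297
k=6,m=6: res = 297+36 = 333
k=6,m=7: res = 333+42 = 375

375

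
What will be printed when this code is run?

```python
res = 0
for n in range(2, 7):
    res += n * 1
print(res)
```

n=2: res = 0+2*1 = 2
n=3: res = 2+3*1 = 5
n=4: res = 5+4*1 = 9
n=5: res = 9+5*1 = 14
n=6: res = 14+6*1 = 20

20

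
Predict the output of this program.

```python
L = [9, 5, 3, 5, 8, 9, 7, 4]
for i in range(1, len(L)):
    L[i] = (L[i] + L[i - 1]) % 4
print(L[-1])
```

i=1: L[1] = (5+9)%4 = 2 → [9, 2, 3, 5, 8, 9, 7, 4]
i=2: L[2] = (3+2)%4 = 1 → [9, 2, 1, 5, 8, 9, 7, 4]
i=3: L[3] = (5+1)%4 = 2 → [9, 2, 1, 2, 8, 9, 7, 4]
i=4: L[4] = (8+2)%4 = 2 → [9, 2, 1, 2, 2, 9, 7, 4]
i=5: L[5] = (9+2)%4 = 3 → [9, 2, 1, 2, 2, 3, 7, 4]
i=6: L[6] = (7+3)%4 = 2 → [9, 2, 1, 2, 2, 3, 2, 4]
i=7: L[7] = (4+2)%4 = 2 → [9, 2, 1, 2, 2, 3, 2, 2]

2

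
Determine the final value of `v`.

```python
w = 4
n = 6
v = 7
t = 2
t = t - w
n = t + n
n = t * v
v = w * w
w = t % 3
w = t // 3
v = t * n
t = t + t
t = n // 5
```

t = 2-4 = -2
n = (-2)+6 = 4
n = (-2)*7 = -14
v = 4*4 = 16
w = (-2)%3 = 1
w = (-2)//3 = -1
v = (-2)*(-14) = 28
t = (-2)+(-2) = -4
t = (-14)//5 = -3

28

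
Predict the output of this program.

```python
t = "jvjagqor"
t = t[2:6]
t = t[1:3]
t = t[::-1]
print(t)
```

slice [2:6] → 'jagq'
slice [1:3] → 'ag'
reverse → 'ga'

ga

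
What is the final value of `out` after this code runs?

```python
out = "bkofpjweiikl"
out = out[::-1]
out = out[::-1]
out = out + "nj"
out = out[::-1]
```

'jnlkiiewjpfokb'

reverse → 'lkiiewjpfokb'
reverse → 'bkofpjweiikl'
+ 'nj' → 'bkofpjweiiklnj'
reverse → 'jnlkiiewjpfokb'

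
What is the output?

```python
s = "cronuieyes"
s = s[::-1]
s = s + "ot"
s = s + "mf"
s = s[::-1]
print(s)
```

reverse → 'seyeiunorc'
+ 'ot' → 'seyeiunorcot'
+ 'mf' → 'seyeiunorcotmf'
reverse → 'fmtocronuieyes'

fmtocronuieyes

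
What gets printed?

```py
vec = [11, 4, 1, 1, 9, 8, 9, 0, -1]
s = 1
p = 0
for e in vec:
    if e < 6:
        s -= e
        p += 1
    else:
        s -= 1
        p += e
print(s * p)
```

e=11: not <6, s = 1-1 = 0; p=11
e=4: <6, s = 0-4 = -4; p=12
e=1: <6, s = (-4)-1 = -5; p=13
e=1: <6, s = (-5)-1 = -6; p=14
e=9: not <6, s = (-6)-1 = -7; p=23
e=8: not <6, s = (-7)-1 = -8; p=31
e=9: not <6, s = (-8)-1 = -9; p=40
e=0: <6, s = (-9)-0 = -9; p=41
e=-1: <6, s = (-9)-(-1) = -8; p=42
s*p = (-8)*42 = -336

-336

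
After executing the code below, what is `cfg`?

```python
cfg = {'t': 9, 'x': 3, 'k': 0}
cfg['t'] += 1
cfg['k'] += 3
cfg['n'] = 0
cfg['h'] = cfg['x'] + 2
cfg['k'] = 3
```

cfg['t'] = 9+1 = 10 → {'t': 10, 'x': 3, 'k': 0}
cfg['k'] = 0+3 = 3 → {'t': 10, 'x': 3, 'k': 3}
cfg['n'] = 0 → {'t': 10, 'x': 3, 'k': 3, 'n': 0}
cfg['h'] = cfg['x']+2 = 5 → {'t': 10, 'x': 3, 'k': 3, 'n': 0, 'h': 5}
cfg['k'] = 3 → {'t': 10, 'x': 3, 'k': 3, 'n': 0, 'h': 5}

{'t': 10, 'x': 3, 'k': 3, 'n': 0, 'h': 5}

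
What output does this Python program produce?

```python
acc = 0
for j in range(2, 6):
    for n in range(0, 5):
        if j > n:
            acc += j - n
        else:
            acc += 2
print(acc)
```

46

j=2,n=0: 2>0, acc = 0+2 = 2
j=2,n=1: 2>1, acc = 2+1 = 3
j=2,n=2: not 2>2, acc = 3+2 = 5
j=2,n=3: not 2>3, acc = 5+2 = 7
j=2,n=4: not 2>4, acc = 7+2 = 9
j=3,n=0: 3>0, acc = 9+3 = 12
j=3,n=1: 3>1, acc = 12+2 = 14
j=3,n=2: 3>2, acc = 14+1 = 15
j=3,n=3: not 3>3, acc = 15+2 = 17
j=3,n=4: not 3>4, acc = 17+2 = 19
j=4,n=0: 4>0, acc = 19+4 = 23
j=4,n=1: 4>1, acc = 23+3 = 26
j=4,n=2: 4>2, acc = 26+2 = 28
j=4,n=3: 4>3, acc = 28+1 = 29
j=4,n=4: not 4>4, acc = 29+2 = 31
j=5,n=0: 5>0, acc = 31+5 = 36
j=5,n=1: 5>1, acc = 36+4 = 40
j=5,n=2: 5>2, acc = 40+3 = 43
j=5,n=3: 5>3, acc = 43+2 = 45
j=5,n=4: 5>4, acc = 45+1 = 46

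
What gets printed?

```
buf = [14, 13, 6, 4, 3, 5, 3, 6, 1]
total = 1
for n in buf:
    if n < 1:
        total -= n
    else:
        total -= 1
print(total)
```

n=14: not <1, total = 1-1 = 0
n=13: not <1, total = 0-1 = -1
n=6: not <1, total = (-1)-1 = -2
n=4: not <1, total = (-2)-1 = -3
n=3: not <1, total = (-3)-1 = -4
n=5: not <1, total = (-4)-1 = -5
n=3: not <1, total = (-5)-1 = -6
n=6: not <1, total = (-6)-1 = -7
n=1: not <1, total = (-7)-1 = -8

-8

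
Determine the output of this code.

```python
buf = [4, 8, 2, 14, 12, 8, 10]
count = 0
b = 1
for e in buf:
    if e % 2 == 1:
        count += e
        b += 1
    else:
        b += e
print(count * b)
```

e=4: not odd; b=5
e=8: not odd; b=13
e=2: not odd; b=15
e=14: not odd; b=29
e=12: not odd; b=41
e=8: not odd; b=49
e=10: not odd; b=59
count*b = 0*59 = 0

0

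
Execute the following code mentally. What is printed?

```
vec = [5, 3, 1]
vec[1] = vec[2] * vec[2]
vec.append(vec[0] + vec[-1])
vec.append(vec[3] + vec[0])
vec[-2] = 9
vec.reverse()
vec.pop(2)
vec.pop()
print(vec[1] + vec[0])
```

vec[1] = vec[2]*vec[2] = 1*1 = 1 → [5, 1, 1]
append vec[0]+vec[-1] = 5+1 = 6 → [5, 1, 1, 6]
append vec[3]+vec[0] = 6+5 = 11 → [5, 1, 1, 6, 11]
vec[-2] = 9 → [5, 1, 1, 9, 11]
reverse → [11, 9, 1, 1, 5]
pop(2) removes 1 → [11, 9, 1, 5]
pop() removes 5 → [11, 9, 1]
vec[1]+vec[0] = 9+11 = 20

20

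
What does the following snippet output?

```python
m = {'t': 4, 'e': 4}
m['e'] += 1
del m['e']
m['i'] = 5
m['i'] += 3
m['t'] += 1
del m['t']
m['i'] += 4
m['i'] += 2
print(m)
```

{'i': 14}

m['e'] = 4+1 = 5 → {'t': 4, 'e': 5}
del 'e' → {'t': 4}
m['i'] = 5 → {'t': 4, 'i': 5}
m['i'] = 5+3 = 8 → {'t': 4, 'i': 8}
m['t'] = 4+1 = 5 → {'t': 5, 'i': 8}
del 't' → {'i': 8}
m['i'] = 8+4 = 12 → {'i': 12}
m['i'] = 12+2 = 14 → {'i': 14}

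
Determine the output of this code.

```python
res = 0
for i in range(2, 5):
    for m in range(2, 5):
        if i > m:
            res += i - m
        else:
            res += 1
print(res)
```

10

i=2,m=2: not 2>2, res = 0+1 = 1
i=2,m=3: not 2>3, res = 1+1 = 2
i=2,m=4: not 2>4, res = 2+1 = 3
i=3,m=2: 3>2, res = 3+1 = 4
i=3,m=3: not 3>3, res = 4+1 = 5
i=3,m=4: not 3>4, res = 5+1 = 6
i=4,m=2: 4>2, res = 6+2 = 8
i=4,m=3: 4>3, res = 8+1 = 9
i=4,m=4: not 4>4, res = 9+1 = 10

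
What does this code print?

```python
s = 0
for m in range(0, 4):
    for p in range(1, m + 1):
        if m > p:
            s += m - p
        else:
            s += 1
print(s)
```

7

m=1,p=1: not 1>1, s = 0+1 = 1
m=2,p=1: 2>1, s = 1+1 = 2
m=2,p=2: not 2>2, s = 2+1 = 3
m=3,p=1: 3>1, s = 3+2 = 5
m=3,p=2: 3>2, s = 5+1 = 6
m=3,p=3: not 3>3, s = 6+1 = 7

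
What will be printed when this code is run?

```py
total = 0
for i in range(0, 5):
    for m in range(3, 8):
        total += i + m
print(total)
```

175

i=0,m=3: total = 0+3 = 3
i=0,m=4: total = 3+4 = 7
i=0,m=5: total = 7+5 = 12
i=0,m=6: total = 12+6 = 18
i=0,m=7: total = 18+7 = 25
i=1,m=3: total = 25+4 = 29
i=1,m=4: total = 29+5 = 34
i=1,m=5: total = 34+6 = 40
i=1,m=6: total = 40+7 = 47
i=1,m=7: total = 47+8 = 55
i=2,m=3: total = 55+5 = 60
i=2,m=4: total = 60+6 = 66
i=2,m=5: total = 66+7 = 73
i=2,m=6: total = 73+8 = 81
i=2,m=7: total = 81+9 = 90
i=3,m=3: total = 90+6 = 96
i=3,m=4: total = 96+7 = 103
i=3,m=5: total = 103+8 = 111
i=3,m=6: total = 111+9 = 120
i=3,m=7: total = 120+10 = 130
i=4,m=3: total = 130+7 = 137
i=4,m=4: total = 137+8 = 145
i=4,m=5: total = 145+9 = 154
i=4,m=6: total = 154+10 = 164
i=4,m=7: total = 164+11 = 175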